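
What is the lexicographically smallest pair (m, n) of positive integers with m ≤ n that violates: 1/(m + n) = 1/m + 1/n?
Substituting (1, 1) into the claim:
LHS = 1/(1 + 1) = 1/2
RHS = 1/1 + 1/1 = 2

Since LHS ≠ RHS, this pair disproves the claim, and no lexicographically smaller pair (m ≤ n, positive integers) does.

For instance (1, 2) is also a counterexample (LHS = 1/3, RHS = 3/2), but it's lexicographically larger.

Answer: (m, n) = (1, 1)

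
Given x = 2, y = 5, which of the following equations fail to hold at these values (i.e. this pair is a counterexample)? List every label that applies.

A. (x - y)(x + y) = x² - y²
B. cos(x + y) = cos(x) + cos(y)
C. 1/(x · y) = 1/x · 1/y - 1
B, C

Evaluating each claim at the given values:
A. LHS = -21, RHS = -21 → holds here (LHS = RHS)
B. LHS = cos(7) ≈ 0.7539, RHS = cos(2) + cos(5) ≈ -0.1325 → fails here (LHS ≠ RHS)
C. LHS = 1/10, RHS = -9/10 → fails here (LHS ≠ RHS)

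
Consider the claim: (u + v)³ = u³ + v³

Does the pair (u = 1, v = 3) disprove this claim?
Substituting u = 1, v = 3:
LHS = (1 + 3)³ = 64
RHS = 1³ + 3³ = 28

Since LHS ≠ RHS, this pair disproves the claim.

Answer: Yes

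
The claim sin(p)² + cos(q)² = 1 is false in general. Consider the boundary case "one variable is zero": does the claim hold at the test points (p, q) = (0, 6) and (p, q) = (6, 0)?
At (0, 6): LHS = cos(6)² ≈ 0.9219 ≠ RHS = 1
At (6, 0): LHS = sin(6)² + 1 ≈ 1.078 ≠ RHS = 1

Answer: No, fails at both test points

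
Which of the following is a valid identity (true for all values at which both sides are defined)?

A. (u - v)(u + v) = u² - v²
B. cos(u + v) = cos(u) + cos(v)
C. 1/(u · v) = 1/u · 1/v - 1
A

A: holds — e.g. at (4, 5), both sides equal -9.
B: fails at (2, 2) — LHS = cos(4) ≈ -0.6536, RHS = 2·cos(2) ≈ -0.8323.
C: fails at (1, 5) — LHS = 1/5, RHS = -4/5.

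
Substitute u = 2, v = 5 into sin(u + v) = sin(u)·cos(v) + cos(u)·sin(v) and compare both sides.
LHS = sin(2 + 5) = sin(7) ≈ 0.657
RHS = sin(2)·cos(5) + cos(2)·sin(5) = sin(2)·cos(5) + sin(5)·cos(2) ≈ 0.657

LHS = RHS: the two sides agree.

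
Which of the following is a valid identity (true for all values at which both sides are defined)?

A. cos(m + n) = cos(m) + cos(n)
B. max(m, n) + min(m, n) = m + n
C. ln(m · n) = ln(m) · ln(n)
A: fails at (2, 3) — LHS = cos(5) ≈ 0.2837, RHS = cos(3) + cos(2) ≈ -1.406.
B: holds — e.g. at (1, 1), both sides equal 2.
C: fails at (3, 4) — LHS = ln(12) ≈ 2.485, RHS = ln(3)·ln(4) ≈ 1.523.

Answer: B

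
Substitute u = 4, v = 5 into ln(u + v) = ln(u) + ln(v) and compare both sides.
LHS = ln(4 + 5) = ln(9) ≈ 2.197
RHS = ln(4) + ln(5) ≈ 2.996

LHS ≠ RHS (they differ by about 0.7985), so the equation does not hold here.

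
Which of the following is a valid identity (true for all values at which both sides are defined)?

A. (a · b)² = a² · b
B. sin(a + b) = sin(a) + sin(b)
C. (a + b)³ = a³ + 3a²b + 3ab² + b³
A: fails at (3, 7) — LHS = 441, RHS = 63.
B: fails at (2, 3) — LHS = sin(5) ≈ -0.9589, RHS = sin(3) + sin(2) ≈ 1.05.
C: holds — e.g. at (1, 1), both sides equal 8.

Answer: C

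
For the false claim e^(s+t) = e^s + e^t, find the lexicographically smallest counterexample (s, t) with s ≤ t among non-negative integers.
(s, t) = (0, 0)

Substituting (0, 0) into the claim:
LHS = e^(0+0) = 1
RHS = e^0 + e^0 = 2

Since LHS ≠ RHS, this pair disproves the claim, and no lexicographically smaller pair (s ≤ t, non-negative integers) does.

For instance (2, 2) is also a counterexample (LHS = e^4 ≈ 54.6, RHS = 2·e^2 ≈ 14.78), but it's lexicographically larger.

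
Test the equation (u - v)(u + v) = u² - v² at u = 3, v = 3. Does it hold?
Holds

Substituting u = 3, v = 3:

LHS = (3 - 3)(3 + 3) = 0
RHS = 3² - 3² = 0

LHS = RHS, so the equation holds at this point.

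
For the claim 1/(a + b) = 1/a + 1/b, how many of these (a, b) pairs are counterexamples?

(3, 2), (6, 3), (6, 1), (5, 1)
4

Testing each pair:
(3, 2): LHS = 1/5, RHS = 5/6 → counterexample
(6, 3): LHS = 1/9, RHS = 1/2 → counterexample
(6, 1): LHS = 1/7, RHS = 7/6 → counterexample
(5, 1): LHS = 1/6, RHS = 6/5 → counterexample

That makes 4 counterexamples.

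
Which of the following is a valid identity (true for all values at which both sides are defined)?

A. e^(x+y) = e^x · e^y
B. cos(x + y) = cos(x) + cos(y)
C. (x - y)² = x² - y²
A

A: holds — e.g. at (5, 8), both sides equal e^13 ≈ 442413.4.
B: fails at (2, 2) — LHS = cos(4) ≈ -0.6536, RHS = 2·cos(2) ≈ -0.8323.
C: fails at (4, 5) — LHS = 1, RHS = -9.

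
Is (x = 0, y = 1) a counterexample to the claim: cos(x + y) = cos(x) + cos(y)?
Substituting x = 0, y = 1:
LHS = cos(0 + 1) = cos(1) ≈ 0.5403
RHS = cos(0) + cos(1) = cos(1) + 1 ≈ 1.54

Since LHS ≠ RHS, this pair disproves the claim.

Answer: Yes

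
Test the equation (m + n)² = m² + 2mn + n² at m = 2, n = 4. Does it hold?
Substituting m = 2, n = 4:

LHS = (2 + 4)² = 36
RHS = 2² + 2·2·4 + 4² = 36

LHS = RHS, so the equation holds at this point.

Answer: Holds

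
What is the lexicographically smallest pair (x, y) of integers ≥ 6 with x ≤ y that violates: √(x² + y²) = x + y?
(x, y) = (6, 6)

Substituting (6, 6) into the claim:
LHS = √(6² + 6²) = 6·√(2) ≈ 8.485
RHS = 6 + 6 = 12

Since LHS ≠ RHS, this pair disproves the claim, and no lexicographically smaller pair (x ≤ y, integers ≥ 6) does.

For instance (12, 13) is also a counterexample (LHS = √(313) ≈ 17.69, RHS = 25), but it's lexicographically larger.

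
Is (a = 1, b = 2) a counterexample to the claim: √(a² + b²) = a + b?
Substituting a = 1, b = 2:
LHS = √(1² + 2²) = √(5) ≈ 2.236
RHS = 1 + 2 = 3

Since LHS ≠ RHS, this pair disproves the claim.

Answer: Yes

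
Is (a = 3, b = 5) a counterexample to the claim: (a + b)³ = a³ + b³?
Substituting a = 3, b = 5:
LHS = (3 + 5)³ = 512
RHS = 3³ + 5³ = 152

Since LHS ≠ RHS, this pair disproves the claim.

Answer: Yes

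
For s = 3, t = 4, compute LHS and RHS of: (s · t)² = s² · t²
LHS = (3 · 4)² = 144
RHS = 3² · 4² = 144

LHS = RHS: the two sides agree.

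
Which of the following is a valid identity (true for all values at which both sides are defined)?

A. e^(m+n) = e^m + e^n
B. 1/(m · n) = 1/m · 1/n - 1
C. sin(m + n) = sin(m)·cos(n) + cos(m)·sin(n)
C

A: fails at (3, 5) — LHS = e^8 ≈ 2981, RHS = e^3 + e^5 ≈ 168.5.
B: fails at (2, 4) — LHS = 1/8, RHS = -7/8.
C: holds — e.g. at (2, 5), both sides equal sin(7) ≈ 0.657.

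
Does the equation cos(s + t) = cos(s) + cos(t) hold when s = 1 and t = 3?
Fails

Substituting s = 1, t = 3:

LHS = cos(1 + 3) = cos(4) ≈ -0.6536
RHS = cos(1) + cos(3) ≈ -0.4497

LHS ≠ RHS, so the equation does not hold at this point.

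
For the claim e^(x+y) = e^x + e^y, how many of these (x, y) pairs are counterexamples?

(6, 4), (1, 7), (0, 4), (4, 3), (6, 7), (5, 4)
6

Testing each pair:
(6, 4): LHS = e^10 ≈ 22026.5, RHS = e^4 + e^6 ≈ 458 → counterexample
(1, 7): LHS = e^8 ≈ 2981, RHS = e + e^7 ≈ 1099 → counterexample
(0, 4): LHS = e^4 ≈ 54.6, RHS = 1 + e^4 ≈ 55.6 → counterexample
(4, 3): LHS = e^7 ≈ 1097, RHS = e^3 + e^4 ≈ 74.68 → counterexample
(6, 7): LHS = e^13 ≈ 442413.4, RHS = e^6 + e^7 ≈ 1500 → counterexample
(5, 4): LHS = e^9 ≈ 8103, RHS = e^4 + e^5 ≈ 203 → counterexample

That makes 6 counterexamples.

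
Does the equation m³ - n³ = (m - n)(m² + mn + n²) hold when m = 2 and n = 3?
Substituting m = 2, n = 3:

LHS = 2³ - 3³ = -19
RHS = (2 - 3)(2² + 2·3 + 3²) = -19

LHS = RHS, so the equation holds at this point.

Answer: Holds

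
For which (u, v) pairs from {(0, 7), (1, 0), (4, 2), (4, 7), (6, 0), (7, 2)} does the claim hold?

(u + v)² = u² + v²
(0, 7), (1, 0), (6, 0)

Testing each pair:
(0, 7): LHS = 49, RHS = 49 → holds
(1, 0): LHS = 1, RHS = 1 → holds
(4, 2): LHS = 36, RHS = 20 → fails
(4, 7): LHS = 121, RHS = 65 → fails
(6, 0): LHS = 36, RHS = 36 → holds
(7, 2): LHS = 81, RHS = 53 → fails

3 of 6 pairs satisfy the claim.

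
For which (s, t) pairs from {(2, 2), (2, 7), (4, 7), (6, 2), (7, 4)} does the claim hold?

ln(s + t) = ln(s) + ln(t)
(2, 2)

Testing each pair:
(2, 2): LHS = ln(4) ≈ 1.386, RHS = 2·ln(2) ≈ 1.386 → holds
(2, 7): LHS = ln(9) ≈ 2.197, RHS = ln(2) + ln(7) ≈ 2.639 → fails
(4, 7): LHS = ln(11) ≈ 2.398, RHS = ln(4) + ln(7) ≈ 3.332 → fails
(6, 2): LHS = ln(8) ≈ 2.079, RHS = ln(2) + ln(6) ≈ 2.485 → fails
(7, 4): LHS = ln(11) ≈ 2.398, RHS = ln(4) + ln(7) ≈ 3.332 → fails

1 of 5 pairs satisfies the claim.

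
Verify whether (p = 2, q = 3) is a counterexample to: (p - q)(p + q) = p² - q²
No

Substituting p = 2, q = 3:
LHS = (2 - 3)(2 + 3) = -5
RHS = 2² - 3² = -5

The sides agree, so this pair does not disprove the claim.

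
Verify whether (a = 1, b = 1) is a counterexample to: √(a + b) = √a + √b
Yes

Substituting a = 1, b = 1:
LHS = √(1 + 1) = √(2) ≈ 1.414
RHS = √1 + √1 = 2

Since LHS ≠ RHS, this pair disproves the claim.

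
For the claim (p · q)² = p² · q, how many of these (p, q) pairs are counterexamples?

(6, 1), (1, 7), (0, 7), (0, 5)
Testing each pair:
(6, 1): LHS = 36, RHS = 36 → satisfies claim
(1, 7): LHS = 49, RHS = 7 → counterexample
(0, 7): LHS = 0, RHS = 0 → satisfies claim
(0, 5): LHS = 0, RHS = 0 → satisfies claim

That makes 1 counterexample.

Answer: 1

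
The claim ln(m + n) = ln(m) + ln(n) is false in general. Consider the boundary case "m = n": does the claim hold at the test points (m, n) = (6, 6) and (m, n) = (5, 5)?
At (6, 6): LHS = ln(12) ≈ 2.485 ≠ RHS = 2·ln(6) ≈ 3.584
At (5, 5): LHS = ln(10) ≈ 2.303 ≠ RHS = 2·ln(5) ≈ 3.219

Answer: No, fails at both test points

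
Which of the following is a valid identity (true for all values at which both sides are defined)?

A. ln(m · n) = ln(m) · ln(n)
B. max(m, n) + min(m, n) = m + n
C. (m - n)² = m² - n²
B

A: fails at (5, 8) — LHS = ln(40) ≈ 3.689, RHS = ln(5)·ln(8) ≈ 3.347.
B: holds — e.g. at (1, 2), both sides equal 3.
C: fails at (0, 1) — LHS = 1, RHS = -1.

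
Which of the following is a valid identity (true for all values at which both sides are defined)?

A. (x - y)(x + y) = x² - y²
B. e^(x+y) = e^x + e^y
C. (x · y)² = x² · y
A: holds — e.g. at (5, 5), both sides equal 0.
B: fails at (2, 7) — LHS = e^9 ≈ 8103, RHS = e^2 + e^7 ≈ 1104.
C: fails at (3, 5) — LHS = 225, RHS = 45.

Answer: A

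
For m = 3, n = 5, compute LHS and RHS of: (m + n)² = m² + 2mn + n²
LHS = (3 + 5)² = 64
RHS = 3² + 2·3·5 + 5² = 64

LHS = RHS: the two sides agree.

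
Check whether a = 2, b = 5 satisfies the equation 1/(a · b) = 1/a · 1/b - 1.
Fails

Substituting a = 2, b = 5:

LHS = 1/(2 · 5) = 1/10
RHS = 1/2 · 1/5 - 1 = -9/10

LHS ≠ RHS, so the equation does not hold at this point.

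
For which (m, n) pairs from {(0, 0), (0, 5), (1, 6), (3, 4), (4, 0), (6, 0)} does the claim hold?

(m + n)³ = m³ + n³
Testing each pair:
(0, 0): LHS = 0, RHS = 0 → holds
(0, 5): LHS = 125, RHS = 125 → holds
(1, 6): LHS = 343, RHS = 217 → fails
(3, 4): LHS = 343, RHS = 91 → fails
(4, 0): LHS = 64, RHS = 64 → holds
(6, 0): LHS = 216, RHS = 216 → holds

4 of 6 pairs satisfy the claim.

Answer: (0, 0), (0, 5), (4, 0), (6, 0)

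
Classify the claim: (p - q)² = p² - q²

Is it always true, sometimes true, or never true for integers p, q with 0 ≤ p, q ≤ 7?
It holds at (p, q) = (0, 0) (both sides equal 0), but fails at (p, q) = (3, 7) (LHS = 16, RHS = -40).

Answer: Sometimes true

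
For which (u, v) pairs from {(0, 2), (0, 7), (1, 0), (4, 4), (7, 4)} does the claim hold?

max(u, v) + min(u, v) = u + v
All pairs

Testing each pair:
(0, 2): LHS = 2, RHS = 2 → holds
(0, 7): LHS = 7, RHS = 7 → holds
(1, 0): LHS = 1, RHS = 1 → holds
(4, 4): LHS = 8, RHS = 8 → holds
(7, 4): LHS = 11, RHS = 11 → holds

Every pair satisfies the claim.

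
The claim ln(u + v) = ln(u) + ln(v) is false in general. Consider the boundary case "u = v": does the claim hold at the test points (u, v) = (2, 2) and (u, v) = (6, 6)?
Only at (2, 2)

At (2, 2): LHS = ln(4) ≈ 1.386, RHS = 2·ln(2) ≈ 1.386 → equal
At (6, 6): LHS = ln(12) ≈ 2.485 ≠ RHS = 2·ln(6) ≈ 3.584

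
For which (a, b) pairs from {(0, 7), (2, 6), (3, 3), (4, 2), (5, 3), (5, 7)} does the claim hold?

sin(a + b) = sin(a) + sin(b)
Testing each pair:
(0, 7): LHS = sin(7) ≈ 0.657, RHS = sin(7) ≈ 0.657 → holds
(2, 6): LHS = sin(8) ≈ 0.9894, RHS = sin(6) + sin(2) ≈ 0.6299 → fails
(3, 3): LHS = sin(6) ≈ -0.2794, RHS = 2·sin(3) ≈ 0.2822 → fails
(4, 2): LHS = sin(6) ≈ -0.2794, RHS = sin(4) + sin(2) ≈ 0.1525 → fails
(5, 3): LHS = sin(8) ≈ 0.9894, RHS = sin(5) + sin(3) ≈ -0.8178 → fails
(5, 7): LHS = sin(12) ≈ -0.5366, RHS = sin(5) + sin(7) ≈ -0.3019 → fails

1 of 6 pairs satisfies the claim.

Answer: (0, 7)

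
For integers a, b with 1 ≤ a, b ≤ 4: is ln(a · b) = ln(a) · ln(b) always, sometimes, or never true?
It holds at (a, b) = (1, 1) (both sides equal 0), but fails at (a, b) = (4, 4) (LHS = ln(16) ≈ 2.773, RHS = ln(4)² ≈ 1.922).

Answer: Sometimes true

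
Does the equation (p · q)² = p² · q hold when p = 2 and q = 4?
Fails

Substituting p = 2, q = 4:

LHS = (2 · 4)² = 64
RHS = 2² · 4 = 16

LHS ≠ RHS, so the equation does not hold at this point.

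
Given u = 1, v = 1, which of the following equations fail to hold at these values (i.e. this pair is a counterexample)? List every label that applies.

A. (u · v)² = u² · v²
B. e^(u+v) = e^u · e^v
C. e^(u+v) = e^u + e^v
Evaluating each claim at the given values:
A. LHS = 1, RHS = 1 → holds here (LHS = RHS)
B. LHS = e^2 ≈ 7.389, RHS = e^2 ≈ 7.389 → holds here (LHS = RHS)
C. LHS = e^2 ≈ 7.389, RHS = 2·e ≈ 5.437 → fails here (LHS ≠ RHS)

Answer: C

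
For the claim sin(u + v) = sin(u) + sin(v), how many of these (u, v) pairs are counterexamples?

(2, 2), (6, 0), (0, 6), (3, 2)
2

Testing each pair:
(2, 2): LHS = sin(4) ≈ -0.7568, RHS = 2·sin(2) ≈ 1.819 → counterexample
(6, 0): LHS = sin(6) ≈ -0.2794, RHS = sin(6) ≈ -0.2794 → satisfies claim
(0, 6): LHS = sin(6) ≈ -0.2794, RHS = sin(6) ≈ -0.2794 → satisfies claim
(3, 2): LHS = sin(5) ≈ -0.9589, RHS = sin(3) + sin(2) ≈ 1.05 → counterexample

That makes 2 counterexamples.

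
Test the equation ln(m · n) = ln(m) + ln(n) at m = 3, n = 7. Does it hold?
Holds

Substituting m = 3, n = 7:

LHS = ln(3 · 7) = ln(21) ≈ 3.045
RHS = ln(3) + ln(7) ≈ 3.045

LHS = RHS, so the equation holds at this point.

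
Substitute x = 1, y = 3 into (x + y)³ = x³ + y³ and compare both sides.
LHS = (1 + 3)³ = 64
RHS = 1³ + 3³ = 28

LHS ≠ RHS, so the equation does not hold here.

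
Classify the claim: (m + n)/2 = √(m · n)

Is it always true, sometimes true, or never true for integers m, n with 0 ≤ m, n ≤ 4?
Sometimes true

It holds at (m, n) = (1, 1) (both sides equal 1), but fails at (m, n) = (2, 1) (LHS = 3/2, RHS = √(2) ≈ 1.414).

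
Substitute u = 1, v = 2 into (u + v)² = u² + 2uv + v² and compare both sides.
LHS = (1 + 2)² = 9
RHS = 1² + 2·1·2 + 2² = 9

LHS = RHS: the two sides agree.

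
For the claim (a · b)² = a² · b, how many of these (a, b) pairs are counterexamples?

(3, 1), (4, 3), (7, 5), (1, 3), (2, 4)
Testing each pair:
(3, 1): LHS = 9, RHS = 9 → satisfies claim
(4, 3): LHS = 144, RHS = 48 → counterexample
(7, 5): LHS = 1225, RHS = 245 → counterexample
(1, 3): LHS = 9, RHS = 3 → counterexample
(2, 4): LHS = 64, RHS = 16 → counterexample

That makes 4 counterexamples.

Answer: 4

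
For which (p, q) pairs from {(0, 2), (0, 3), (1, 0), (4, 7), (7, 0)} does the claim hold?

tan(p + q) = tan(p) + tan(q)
(0, 2), (0, 3), (1, 0), (7, 0)

Testing each pair:
(0, 2): LHS = tan(2) ≈ -2.185, RHS = tan(2) ≈ -2.185 → holds
(0, 3): LHS = tan(3) ≈ -0.1425, RHS = tan(3) ≈ -0.1425 → holds
(1, 0): LHS = tan(1) ≈ 1.557, RHS = tan(1) ≈ 1.557 → holds
(4, 7): LHS = tan(11) ≈ -226, RHS = tan(7) + tan(4) ≈ 2.029 → fails
(7, 0): LHS = tan(7) ≈ 0.8714, RHS = tan(7) ≈ 0.8714 → holds

4 of 5 pairs satisfy the claim.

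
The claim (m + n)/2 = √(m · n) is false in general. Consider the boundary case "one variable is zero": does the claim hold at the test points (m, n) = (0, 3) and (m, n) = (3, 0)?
At (0, 3): LHS = 3/2 ≠ RHS = 0
At (3, 0): LHS = 3/2 ≠ RHS = 0

Answer: No, fails at both test points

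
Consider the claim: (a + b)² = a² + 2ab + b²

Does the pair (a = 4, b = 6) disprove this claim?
No

Substituting a = 4, b = 6:
LHS = (4 + 6)² = 100
RHS = 4² + 2·4·6 + 6² = 100

The sides agree, so this pair does not disprove the claim.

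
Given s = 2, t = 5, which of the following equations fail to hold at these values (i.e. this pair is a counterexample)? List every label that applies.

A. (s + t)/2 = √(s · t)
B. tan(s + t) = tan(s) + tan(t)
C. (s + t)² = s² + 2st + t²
A, B

Evaluating each claim at the given values:
A. LHS = 7/2, RHS = √(10) ≈ 3.162 → fails here (LHS ≠ RHS)
B. LHS = tan(7) ≈ 0.8714, RHS = tan(5) + tan(2) ≈ -5.566 → fails here (LHS ≠ RHS)
C. LHS = 49, RHS = 49 → holds here (LHS = RHS)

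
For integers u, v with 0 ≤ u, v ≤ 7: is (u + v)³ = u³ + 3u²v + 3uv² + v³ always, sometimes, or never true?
Always true

The identity holds for every pair in the range. For instance at (u, v) = (4, 6): both sides equal 1000.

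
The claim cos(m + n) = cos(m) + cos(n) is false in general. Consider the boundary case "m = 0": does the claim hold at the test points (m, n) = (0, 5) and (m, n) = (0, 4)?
No, fails at both test points

At (0, 5): LHS = cos(5) ≈ 0.2837 ≠ RHS = cos(5) + 1 ≈ 1.284
At (0, 4): LHS = cos(4) ≈ -0.6536 ≠ RHS = cos(4) + 1 ≈ 0.3464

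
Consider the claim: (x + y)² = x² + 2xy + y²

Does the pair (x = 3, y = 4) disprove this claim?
Substituting x = 3, y = 4:
LHS = (3 + 4)² = 49
RHS = 3² + 2·3·4 + 4² = 49

The sides agree, so this pair does not disprove the claim.

Answer: No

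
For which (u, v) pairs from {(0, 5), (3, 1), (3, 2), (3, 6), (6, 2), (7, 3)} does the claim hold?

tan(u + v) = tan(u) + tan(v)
(0, 5)

Testing each pair:
(0, 5): LHS = tan(5) ≈ -3.381, RHS = tan(5) ≈ -3.381 → holds
(3, 1): LHS = tan(4) ≈ 1.158, RHS = tan(3) + tan(1) ≈ 1.415 → fails
(3, 2): LHS = tan(5) ≈ -3.381, RHS = tan(2) + tan(3) ≈ -2.328 → fails
(3, 6): LHS = tan(9) ≈ -0.4523, RHS = tan(6) + tan(3) ≈ -0.4336 → fails
(6, 2): LHS = tan(8) ≈ -6.8, RHS = tan(2) + tan(6) ≈ -2.476 → fails
(7, 3): LHS = tan(10) ≈ 0.6484, RHS = tan(3) + tan(7) ≈ 0.7289 → fails

1 of 6 pairs satisfies the claim.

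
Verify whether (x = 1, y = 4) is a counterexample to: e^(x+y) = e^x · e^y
No

Substituting x = 1, y = 4:
LHS = e^(1+4) = e^5 ≈ 148.4
RHS = e^1 · e^4 = e^5 ≈ 148.4

The sides agree, so this pair does not disprove the claim.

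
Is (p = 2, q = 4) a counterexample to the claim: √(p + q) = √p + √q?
Substituting p = 2, q = 4:
LHS = √(2 + 4) = √(6) ≈ 2.449
RHS = √2 + √4 = √(2) + 2 ≈ 3.414

Since LHS ≠ RHS, this pair disproves the claim.

Answer: Yes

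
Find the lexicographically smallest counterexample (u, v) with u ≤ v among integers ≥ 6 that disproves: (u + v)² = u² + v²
(u, v) = (6, 6)

Substituting (6, 6) into the claim:
LHS = (6 + 6)² = 144
RHS = 6² + 6² = 72

Since LHS ≠ RHS, this pair disproves the claim, and no lexicographically smaller pair (u ≤ v, integers ≥ 6) does.

For instance (10, 10) is also a counterexample (LHS = 400, RHS = 200), but it's lexicographically larger.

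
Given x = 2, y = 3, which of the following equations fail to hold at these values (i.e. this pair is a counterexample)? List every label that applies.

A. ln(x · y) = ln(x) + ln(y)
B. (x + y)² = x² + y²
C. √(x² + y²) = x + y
B, C

Evaluating each claim at the given values:
A. LHS = ln(6) ≈ 1.792, RHS = ln(2) + ln(3) ≈ 1.792 → holds here (LHS = RHS)
B. LHS = 25, RHS = 13 → fails here (LHS ≠ RHS)
C. LHS = √(13) ≈ 3.606, RHS = 5 → fails here (LHS ≠ RHS)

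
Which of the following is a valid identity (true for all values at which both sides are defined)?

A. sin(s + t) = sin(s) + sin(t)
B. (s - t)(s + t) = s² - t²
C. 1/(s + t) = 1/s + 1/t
B

A: fails at (2, 3) — LHS = sin(5) ≈ -0.9589, RHS = sin(3) + sin(2) ≈ 1.05.
B: holds — e.g. at (4, 6), both sides equal -20.
C: fails at (1, 1) — LHS = 1/2, RHS = 2.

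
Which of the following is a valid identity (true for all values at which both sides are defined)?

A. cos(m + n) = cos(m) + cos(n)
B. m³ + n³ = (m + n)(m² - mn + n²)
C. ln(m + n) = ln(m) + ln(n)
B

A: fails at (0, 1) — LHS = cos(1) ≈ 0.5403, RHS = cos(1) + 1 ≈ 1.54.
B: holds — e.g. at (1, 3), both sides equal 28.
C: fails at (3, 3) — LHS = ln(6) ≈ 1.792, RHS = 2·ln(3) ≈ 2.197.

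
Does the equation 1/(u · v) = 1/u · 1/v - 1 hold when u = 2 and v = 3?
Fails

Substituting u = 2, v = 3:

LHS = 1/(2 · 3) = 1/6
RHS = 1/2 · 1/3 - 1 = -5/6

LHS ≠ RHS, so the equation does not hold at this point.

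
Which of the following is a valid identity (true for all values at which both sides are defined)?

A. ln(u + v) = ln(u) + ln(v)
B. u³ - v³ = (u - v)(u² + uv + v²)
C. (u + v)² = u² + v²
B

A: fails at (1, 5) — LHS = ln(6) ≈ 1.792, RHS = ln(5) ≈ 1.609.
B: holds — e.g. at (4, 6), both sides equal -152.
C: fails at (3, 4) — LHS = 49, RHS = 25.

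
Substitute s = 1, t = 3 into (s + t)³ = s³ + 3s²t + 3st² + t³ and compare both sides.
LHS = (1 + 3)³ = 64
RHS = 1³ + 3·1²·3 + 3·1·3² + 3³ = 64

LHS = RHS: the two sides agree.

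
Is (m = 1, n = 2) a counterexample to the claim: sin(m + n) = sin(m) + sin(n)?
Substituting m = 1, n = 2:
LHS = sin(1 + 2) = sin(3) ≈ 0.1411
RHS = sin(1) + sin(2) ≈ 1.751

Since LHS ≠ RHS, this pair disproves the claim.

Answer: Yes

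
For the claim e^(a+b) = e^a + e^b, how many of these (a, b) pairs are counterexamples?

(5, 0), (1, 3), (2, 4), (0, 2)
Testing each pair:
(5, 0): LHS = e^5 ≈ 148.4, RHS = 1 + e^5 ≈ 149.4 → counterexample
(1, 3): LHS = e^4 ≈ 54.6, RHS = e + e^3 ≈ 22.8 → counterexample
(2, 4): LHS = e^6 ≈ 403.4, RHS = e^2 + e^4 ≈ 61.99 → counterexample
(0, 2): LHS = e^2 ≈ 7.389, RHS = 1 + e^2 ≈ 8.389 → counterexample

That makes 4 counterexamples.

Answer: 4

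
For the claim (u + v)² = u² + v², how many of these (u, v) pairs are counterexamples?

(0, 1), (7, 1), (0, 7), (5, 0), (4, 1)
Testing each pair:
(0, 1): LHS = 1, RHS = 1 → satisfies claim
(7, 1): LHS = 64, RHS = 50 → counterexample
(0, 7): LHS = 49, RHS = 49 → satisfies claim
(5, 0): LHS = 25, RHS = 25 → satisfies claim
(4, 1): LHS = 25, RHS = 17 → counterexample

That makes 2 counterexamples.

Answer: 2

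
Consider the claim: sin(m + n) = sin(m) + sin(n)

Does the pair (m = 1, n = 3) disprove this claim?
Substituting m = 1, n = 3:
LHS = sin(1 + 3) = sin(4) ≈ -0.7568
RHS = sin(1) + sin(3) ≈ 0.9826

Since LHS ≠ RHS, this pair disproves the claim.

Answer: Yes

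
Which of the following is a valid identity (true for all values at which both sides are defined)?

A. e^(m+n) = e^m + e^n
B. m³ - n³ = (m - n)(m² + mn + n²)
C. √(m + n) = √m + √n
A: fails at (3, 3) — LHS = e^6 ≈ 403.4, RHS = 2·e^3 ≈ 40.17.
B: holds — e.g. at (6, 7), both sides equal -127.
C: fails at (2, 4) — LHS = √(6) ≈ 2.449, RHS = √(2) + 2 ≈ 3.414.

Answer: B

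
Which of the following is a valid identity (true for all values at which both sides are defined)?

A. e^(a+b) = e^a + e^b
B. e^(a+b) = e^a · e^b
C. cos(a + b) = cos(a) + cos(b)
B

A: fails at (2, 3) — LHS = e^5 ≈ 148.4, RHS = e^2 + e^3 ≈ 27.47.
B: holds — e.g. at (2, 7), both sides equal e^9 ≈ 8103.
C: fails at (3, 4) — LHS = cos(7) ≈ 0.7539, RHS = cos(3) + cos(4) ≈ -1.644.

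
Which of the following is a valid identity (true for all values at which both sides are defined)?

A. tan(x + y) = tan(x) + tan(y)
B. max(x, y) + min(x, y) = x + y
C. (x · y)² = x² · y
A: fails at (2, 7) — LHS = tan(9) ≈ -0.4523, RHS = tan(2) + tan(7) ≈ -1.314.
B: holds — e.g. at (4, 6), both sides equal 10.
C: fails at (1, 4) — LHS = 16, RHS = 4.

Answer: B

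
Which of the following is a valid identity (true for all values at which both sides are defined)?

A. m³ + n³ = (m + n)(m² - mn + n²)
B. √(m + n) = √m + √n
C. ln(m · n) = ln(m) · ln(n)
A

A: holds — e.g. at (2, 7), both sides equal 351.
B: fails at (3, 7) — LHS = √(10) ≈ 3.162, RHS = √(3) + √(7) ≈ 4.378.
C: fails at (1, 5) — LHS = ln(5) ≈ 1.609, RHS = 0.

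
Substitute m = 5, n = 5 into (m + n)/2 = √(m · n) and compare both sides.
LHS = (5 + 5)/2 = 5
RHS = √(5 · 5) = 5

LHS = RHS: the two sides agree.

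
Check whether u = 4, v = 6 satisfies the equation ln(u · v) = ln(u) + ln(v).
Holds

Substituting u = 4, v = 6:

LHS = ln(4 · 6) = ln(24) ≈ 3.178
RHS = ln(4) + ln(6) ≈ 3.178

LHS = RHS, so the equation holds at this point.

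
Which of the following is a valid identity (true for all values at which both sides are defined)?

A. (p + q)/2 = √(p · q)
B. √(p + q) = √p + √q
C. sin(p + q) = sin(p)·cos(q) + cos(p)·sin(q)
A: fails at (1, 2) — LHS = 3/2, RHS = √(2) ≈ 1.414.
B: fails at (3, 7) — LHS = √(10) ≈ 3.162, RHS = √(3) + √(7) ≈ 4.378.
C: holds — e.g. at (1, 2), both sides equal sin(3) ≈ 0.1411.

Answer: C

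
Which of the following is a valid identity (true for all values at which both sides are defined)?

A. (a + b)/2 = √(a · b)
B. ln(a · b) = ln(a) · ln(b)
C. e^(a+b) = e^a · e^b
A: fails at (3, 5) — LHS = 4, RHS = √(15) ≈ 3.873.
B: fails at (2, 4) — LHS = ln(8) ≈ 2.079, RHS = ln(2)·ln(4) ≈ 0.9609.
C: holds — e.g. at (3, 3), both sides equal e^6 ≈ 403.4.

Answer: C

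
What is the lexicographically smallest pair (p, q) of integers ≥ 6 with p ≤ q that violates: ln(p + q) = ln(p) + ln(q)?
(p, q) = (6, 6)

Substituting (6, 6) into the claim:
LHS = ln(6 + 6) = ln(12) ≈ 2.485
RHS = ln(6) + ln(6) = 2·ln(6) ≈ 3.584

Since LHS ≠ RHS, this pair disproves the claim, and no lexicographically smaller pair (p ≤ q, integers ≥ 6) does.

For instance (6, 13) is also a counterexample (LHS = ln(19) ≈ 2.944, RHS = ln(6) + ln(13) ≈ 4.357), but it's lexicographically larger.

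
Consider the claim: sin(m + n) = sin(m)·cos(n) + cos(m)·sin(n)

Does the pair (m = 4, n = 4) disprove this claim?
No

Substituting m = 4, n = 4:
LHS = sin(4 + 4) = sin(8) ≈ 0.9894
RHS = sin(4)·cos(4) + cos(4)·sin(4) = 2·sin(4)·cos(4) ≈ 0.9894

The sides agree, so this pair does not disprove the claim.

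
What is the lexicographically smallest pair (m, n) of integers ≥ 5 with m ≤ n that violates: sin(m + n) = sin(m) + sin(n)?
(m, n) = (5, 5)

Substituting (5, 5) into the claim:
LHS = sin(5 + 5) = sin(10) ≈ -0.544
RHS = sin(5) + sin(5) = 2·sin(5) ≈ -1.918

Since LHS ≠ RHS, this pair disproves the claim, and no lexicographically smaller pair (m ≤ n, integers ≥ 5) does.

For instance (6, 7) is also a counterexample (LHS = sin(13) ≈ 0.4202, RHS = sin(6) + sin(7) ≈ 0.3776), but it's lexicographically larger.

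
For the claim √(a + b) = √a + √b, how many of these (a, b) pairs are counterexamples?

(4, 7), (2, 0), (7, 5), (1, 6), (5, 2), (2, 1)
5

Testing each pair:
(4, 7): LHS = √(11) ≈ 3.317, RHS = 2 + √(7) ≈ 4.646 → counterexample
(2, 0): LHS = √(2) ≈ 1.414, RHS = √(2) ≈ 1.414 → satisfies claim
(7, 5): LHS = 2·√(3) ≈ 3.464, RHS = √(5) + √(7) ≈ 4.882 → counterexample
(1, 6): LHS = √(7) ≈ 2.646, RHS = 1 + √(6) ≈ 3.449 → counterexample
(5, 2): LHS = √(7) ≈ 2.646, RHS = √(2) + √(5) ≈ 3.65 → counterexample
(2, 1): LHS = √(3) ≈ 1.732, RHS = 1 + √(2) ≈ 2.414 → counterexample

That makes 5 counterexamples.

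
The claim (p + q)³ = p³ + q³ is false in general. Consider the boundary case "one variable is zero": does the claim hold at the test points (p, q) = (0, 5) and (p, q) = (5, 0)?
Yes, holds at both test points

At (0, 5): LHS = 125, RHS = 125 → equal
At (5, 0): LHS = 125, RHS = 125 → equal

So the claim does hold at both of these boundary points, even though it is not an identity.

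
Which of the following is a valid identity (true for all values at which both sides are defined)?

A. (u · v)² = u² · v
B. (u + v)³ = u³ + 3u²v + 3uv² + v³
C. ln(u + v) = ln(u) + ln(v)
B

A: fails at (1, 5) — LHS = 25, RHS = 5.
B: holds — e.g. at (1, 5), both sides equal 216.
C: fails at (2, 7) — LHS = ln(9) ≈ 2.197, RHS = ln(2) + ln(7) ≈ 2.639.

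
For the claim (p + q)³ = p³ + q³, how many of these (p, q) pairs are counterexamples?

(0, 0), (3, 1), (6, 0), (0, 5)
Testing each pair:
(0, 0): LHS = 0, RHS = 0 → satisfies claim
(3, 1): LHS = 64, RHS = 28 → counterexample
(6, 0): LHS = 216, RHS = 216 → satisfies claim
(0, 5): LHS = 125, RHS = 125 → satisfies claim

That makes 1 counterexample.

Answer: 1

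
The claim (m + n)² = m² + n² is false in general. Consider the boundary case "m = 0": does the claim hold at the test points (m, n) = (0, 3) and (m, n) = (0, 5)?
At (0, 3): LHS = 9, RHS = 9 → equal
At (0, 5): LHS = 25, RHS = 25 → equal

So the claim does hold at both of these boundary points, even though it is not an identity.

Answer: Yes, holds at both test points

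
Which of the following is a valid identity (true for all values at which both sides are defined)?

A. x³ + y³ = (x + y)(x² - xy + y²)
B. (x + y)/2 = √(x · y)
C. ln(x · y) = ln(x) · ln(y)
A

A: holds — e.g. at (5, 5), both sides equal 250.
B: fails at (1, 2) — LHS = 3/2, RHS = √(2) ≈ 1.414.
C: fails at (1, 4) — LHS = ln(4) ≈ 1.386, RHS = 0.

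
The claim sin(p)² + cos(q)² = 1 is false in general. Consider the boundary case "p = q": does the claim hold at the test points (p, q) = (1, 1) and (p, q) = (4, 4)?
At (1, 1): LHS = cos(1)² + sin(1)² = 1, RHS = 1 → equal
At (4, 4): LHS = cos(4)² + sin(4)² = 1, RHS = 1 → equal

So the claim does hold at both of these boundary points, even though it is not an identity.

Answer: Yes, holds at both test points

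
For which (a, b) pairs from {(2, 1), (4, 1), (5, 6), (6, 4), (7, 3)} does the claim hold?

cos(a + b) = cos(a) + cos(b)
Testing each pair:
(2, 1): LHS = cos(3) ≈ -0.99, RHS = cos(2) + cos(1) ≈ 0.1242 → fails
(4, 1): LHS = cos(5) ≈ 0.2837, RHS = cos(4) + cos(1) ≈ -0.1133 → fails
(5, 6): LHS = cos(11) ≈ 0.004426, RHS = cos(5) + cos(6) ≈ 1.244 → fails
(6, 4): LHS = cos(10) ≈ -0.8391, RHS = cos(4) + cos(6) ≈ 0.3065 → fails
(7, 3): LHS = cos(10) ≈ -0.8391, RHS = cos(3) + cos(7) ≈ -0.2361 → fails

No pair satisfies the claim.

Answer: None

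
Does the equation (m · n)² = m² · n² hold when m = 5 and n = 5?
Holds

Substituting m = 5, n = 5:

LHS = (5 · 5)² = 625
RHS = 5² · 5² = 625

LHS = RHS, so the equation holds at this point.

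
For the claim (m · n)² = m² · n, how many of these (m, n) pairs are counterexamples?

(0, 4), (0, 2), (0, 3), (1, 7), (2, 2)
2

Testing each pair:
(0, 4): LHS = 0, RHS = 0 → satisfies claim
(0, 2): LHS = 0, RHS = 0 → satisfies claim
(0, 3): LHS = 0, RHS = 0 → satisfies claim
(1, 7): LHS = 49, RHS = 7 → counterexample
(2, 2): LHS = 16, RHS = 8 → counterexample

That makes 2 counterexamples.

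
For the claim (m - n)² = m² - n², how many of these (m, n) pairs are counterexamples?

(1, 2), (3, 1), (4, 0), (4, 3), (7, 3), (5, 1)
Testing each pair:
(1, 2): LHS = 1, RHS = -3 → counterexample
(3, 1): LHS = 4, RHS = 8 → counterexample
(4, 0): LHS = 16, RHS = 16 → satisfies claim
(4, 3): LHS = 1, RHS = 7 → counterexample
(7, 3): LHS = 16, RHS = 40 → counterexample
(5, 1): LHS = 16, RHS = 24 → counterexample

That makes 5 counterexamples.

Answer: 5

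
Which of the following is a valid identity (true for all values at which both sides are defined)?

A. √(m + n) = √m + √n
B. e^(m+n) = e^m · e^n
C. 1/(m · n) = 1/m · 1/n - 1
B

A: fails at (2, 3) — LHS = √(5) ≈ 2.236, RHS = √(2) + √(3) ≈ 3.146.
B: holds — e.g. at (3, 4), both sides equal e^7 ≈ 1097.
C: fails at (4, 5) — LHS = 1/20, RHS = -19/20.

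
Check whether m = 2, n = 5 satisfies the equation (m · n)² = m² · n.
Fails

Substituting m = 2, n = 5:

LHS = (2 · 5)² = 100
RHS = 2² · 5 = 20

LHS ≠ RHS, so the equation does not hold at this point.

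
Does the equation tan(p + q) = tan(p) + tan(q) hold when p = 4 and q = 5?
Substituting p = 4, q = 5:

LHS = tan(4 + 5) = tan(9) ≈ -0.4523
RHS = tan(4) + tan(5) ≈ -2.223

LHS ≠ RHS, so the equation does not hold at this point.

Answer: Fails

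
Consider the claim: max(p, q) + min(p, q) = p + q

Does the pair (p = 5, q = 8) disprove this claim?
No

Substituting p = 5, q = 8:
LHS = max(5, 8) + min(5, 8) = 13
RHS = 5 + 8 = 13

The sides agree, so this pair does not disprove the claim.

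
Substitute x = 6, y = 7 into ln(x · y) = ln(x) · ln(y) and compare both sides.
LHS = ln(6 · 7) = ln(42) ≈ 3.738
RHS = ln(6) · ln(7) ≈ 3.487

LHS ≠ RHS (they differ by about 0.2511), so the equation does not hold here.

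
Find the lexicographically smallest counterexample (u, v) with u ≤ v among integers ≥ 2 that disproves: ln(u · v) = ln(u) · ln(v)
Substituting (2, 2) into the claim:
LHS = ln(2 · 2) = ln(4) ≈ 1.386
RHS = ln(2) · ln(2) = ln(2)² ≈ 0.4805

Since LHS ≠ RHS, this pair disproves the claim, and no lexicographically smaller pair (u ≤ v, integers ≥ 2) does.

For instance (7, 9) is also a counterexample (LHS = ln(63) ≈ 4.143, RHS = ln(7)·ln(9) ≈ 4.276), but it's lexicographically larger.

Answer: (u, v) = (2, 2)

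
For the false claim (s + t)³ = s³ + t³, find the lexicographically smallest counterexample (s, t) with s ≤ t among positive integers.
(s, t) = (1, 1)

Substituting (1, 1) into the claim:
LHS = (1 + 1)³ = 8
RHS = 1³ + 1³ = 2

Since LHS ≠ RHS, this pair disproves the claim, and no lexicographically smaller pair (s ≤ t, positive integers) does.

For instance (4, 8) is also a counterexample (LHS = 1728, RHS = 576), but it's lexicographically larger.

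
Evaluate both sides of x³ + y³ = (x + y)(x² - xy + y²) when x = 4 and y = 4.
LHS = 4³ + 4³ = 128
RHS = (4 + 4)(4² - 4·4 + 4²) = 128

LHS = RHS: the two sides agree.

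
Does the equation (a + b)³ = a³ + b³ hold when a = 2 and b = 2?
Fails

Substituting a = 2, b = 2:

LHS = (2 + 2)³ = 64
RHS = 2³ + 2³ = 16

LHS ≠ RHS, so the equation does not hold at this point.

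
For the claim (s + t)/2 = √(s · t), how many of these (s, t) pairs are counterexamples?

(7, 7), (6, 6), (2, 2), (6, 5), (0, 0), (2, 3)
Testing each pair:
(7, 7): LHS = 7, RHS = 7 → satisfies claim
(6, 6): LHS = 6, RHS = 6 → satisfies claim
(2, 2): LHS = 2, RHS = 2 → satisfies claim
(6, 5): LHS = 11/2, RHS = √(30) ≈ 5.477 → counterexample
(0, 0): LHS = 0, RHS = 0 → satisfies claim
(2, 3): LHS = 5/2, RHS = √(6) ≈ 2.449 → counterexample

That makes 2 counterexamples.

Answer: 2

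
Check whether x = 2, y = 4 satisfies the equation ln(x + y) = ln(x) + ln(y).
Substituting x = 2, y = 4:

LHS = ln(2 + 4) = ln(6) ≈ 1.792
RHS = ln(2) + ln(4) ≈ 2.079

LHS ≠ RHS, so the equation does not hold at this point.

Answer: Fails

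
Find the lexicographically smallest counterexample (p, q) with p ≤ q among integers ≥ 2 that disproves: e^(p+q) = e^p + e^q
(p, q) = (2, 2)

Substituting (2, 2) into the claim:
LHS = e^(2+2) = e^4 ≈ 54.6
RHS = e^2 + e^2 = 2·e^2 ≈ 14.78

Since LHS ≠ RHS, this pair disproves the claim, and no lexicographically smaller pair (p ≤ q, integers ≥ 2) does.

For instance (5, 6) is also a counterexample (LHS = e^11 ≈ 59874.1, RHS = e^5 + e^6 ≈ 551.8), but it's lexicographically larger.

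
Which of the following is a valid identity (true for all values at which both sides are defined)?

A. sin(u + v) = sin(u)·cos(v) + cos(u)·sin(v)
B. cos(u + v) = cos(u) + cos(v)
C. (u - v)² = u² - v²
A: holds — e.g. at (2, 5), both sides equal sin(7) ≈ 0.657.
B: fails at (3, 4) — LHS = cos(7) ≈ 0.7539, RHS = cos(3) + cos(4) ≈ -1.644.
C: fails at (2, 3) — LHS = 1, RHS = -5.

Answer: A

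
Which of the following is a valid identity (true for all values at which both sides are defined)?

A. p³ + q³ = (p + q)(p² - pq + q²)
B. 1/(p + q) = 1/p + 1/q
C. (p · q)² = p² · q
A: holds — e.g. at (1, 5), both sides equal 126.
B: fails at (5, 5) — LHS = 1/10, RHS = 2/5.
C: fails at (2, 5) — LHS = 100, RHS = 20.

Answer: A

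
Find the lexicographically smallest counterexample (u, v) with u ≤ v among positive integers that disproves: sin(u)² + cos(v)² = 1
(u, v) = (1, 2)

At (1, 1): both sides equal 1, so it holds there.

Substituting (1, 2) into the claim:
LHS = sin(1)² + cos(2)² ≈ 0.8813
RHS = 1

Since LHS ≠ RHS, this pair disproves the claim, and no lexicographically smaller pair (u ≤ v, positive integers) does.

For instance (2, 4) is also a counterexample (LHS = cos(4)² + sin(2)² ≈ 1.254, RHS = 1), but it's lexicographically larger.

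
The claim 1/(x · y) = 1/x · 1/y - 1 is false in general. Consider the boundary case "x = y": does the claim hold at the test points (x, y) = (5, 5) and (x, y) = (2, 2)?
No, fails at both test points

At (5, 5): LHS = 1/25 ≠ RHS = -24/25
At (2, 2): LHS = 1/4 ≠ RHS = -3/4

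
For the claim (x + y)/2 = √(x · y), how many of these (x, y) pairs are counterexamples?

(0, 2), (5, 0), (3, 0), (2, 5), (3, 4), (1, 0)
6

Testing each pair:
(0, 2): LHS = 1, RHS = 0 → counterexample
(5, 0): LHS = 5/2, RHS = 0 → counterexample
(3, 0): LHS = 3/2, RHS = 0 → counterexample
(2, 5): LHS = 7/2, RHS = √(10) ≈ 3.162 → counterexample
(3, 4): LHS = 7/2, RHS = 2·√(3) ≈ 3.464 → counterexample
(1, 0): LHS = 1/2, RHS = 0 → counterexample

That makes 6 counterexamples.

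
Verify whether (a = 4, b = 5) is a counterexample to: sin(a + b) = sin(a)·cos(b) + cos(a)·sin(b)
No

Substituting a = 4, b = 5:
LHS = sin(4 + 5) = sin(9) ≈ 0.4121
RHS = sin(4)·cos(5) + cos(4)·sin(5) = sin(4)·cos(5) + sin(5)·cos(4) ≈ 0.4121

The sides agree, so this pair does not disprove the claim.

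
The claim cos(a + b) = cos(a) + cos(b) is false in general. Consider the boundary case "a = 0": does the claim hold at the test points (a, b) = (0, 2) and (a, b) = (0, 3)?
At (0, 2): LHS = cos(2) ≈ -0.4161 ≠ RHS = cos(2) + 1 ≈ 0.5839
At (0, 3): LHS = cos(3) ≈ -0.99 ≠ RHS = cos(3) + 1 ≈ 0.01001

Answer: No, fails at both test points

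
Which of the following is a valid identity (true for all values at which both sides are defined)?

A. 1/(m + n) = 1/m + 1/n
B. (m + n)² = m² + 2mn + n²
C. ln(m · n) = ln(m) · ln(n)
A: fails at (1, 1) — LHS = 1/2, RHS = 2.
B: holds — e.g. at (1, 5), both sides equal 36.
C: fails at (4, 6) — LHS = ln(24) ≈ 3.178, RHS = ln(4)·ln(6) ≈ 2.484.

Answer: B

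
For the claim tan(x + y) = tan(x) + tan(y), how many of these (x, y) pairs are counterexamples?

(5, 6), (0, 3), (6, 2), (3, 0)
2

Testing each pair:
(5, 6): LHS = tan(11) ≈ -226, RHS = tan(5) + tan(6) ≈ -3.672 → counterexample
(0, 3): LHS = tan(3) ≈ -0.1425, RHS = tan(3) ≈ -0.1425 → satisfies claim
(6, 2): LHS = tan(8) ≈ -6.8, RHS = tan(2) + tan(6) ≈ -2.476 → counterexample
(3, 0): LHS = tan(3) ≈ -0.1425, RHS = tan(3) ≈ -0.1425 → satisfies claim

That makes 2 counterexamples.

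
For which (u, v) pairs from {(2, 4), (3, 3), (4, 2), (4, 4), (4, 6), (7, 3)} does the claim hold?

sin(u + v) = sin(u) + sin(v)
None

Testing each pair:
(2, 4): LHS = sin(6) ≈ -0.2794, RHS = sin(4) + sin(2) ≈ 0.1525 → fails
(3, 3): LHS = sin(6) ≈ -0.2794, RHS = 2·sin(3) ≈ 0.2822 → fails
(4, 2): LHS = sin(6) ≈ -0.2794, RHS = sin(4) + sin(2) ≈ 0.1525 → fails
(4, 4): LHS = sin(8) ≈ 0.9894, RHS = 2·sin(4) ≈ -1.514 → fails
(4, 6): LHS = sin(10) ≈ -0.544, RHS = sin(4) + sin(6) ≈ -1.036 → fails
(7, 3): LHS = sin(10) ≈ -0.544, RHS = sin(3) + sin(7) ≈ 0.7981 → fails

No pair satisfies the claim.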